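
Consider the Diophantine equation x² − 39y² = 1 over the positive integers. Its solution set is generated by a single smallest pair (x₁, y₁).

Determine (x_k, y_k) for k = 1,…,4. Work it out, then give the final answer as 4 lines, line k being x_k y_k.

25 4
1249 200
62425 9996
3120001 499600

d=39: √d = [6; 4,12] (ℓ=2, even), read p_1/q_1
i=0: a=6 ⇒ p=6, q=1
i=1: a=4 ⇒ p=25, q=4
→ (25, 4).  Check: 25²=625, 39·4²=624, difference 1.
(25+4√39)^2 = 1249 + 200√39
(25+4√39)^3 = 62425 + 9996√39
(25+4√39)^4 = 3120001 + 499600√39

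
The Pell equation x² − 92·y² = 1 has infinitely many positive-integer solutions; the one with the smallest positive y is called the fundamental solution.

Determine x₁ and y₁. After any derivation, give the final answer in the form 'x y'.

1151 120

√92 → a₀=9, period (1,1,2,4,2,1,1,18); ℓ=8 even so k=7
i=0: a=9 ⇒ p=9, q=1
…
i=2: a=1 ⇒ p=19, q=2
…
i=6: a=1 ⇒ p=681, q=71
i=7: a=1 ⇒ p=1151, q=120
→ (1151, 120).  Check: 1151²=1324801, 92·120²=1324800, difference 1.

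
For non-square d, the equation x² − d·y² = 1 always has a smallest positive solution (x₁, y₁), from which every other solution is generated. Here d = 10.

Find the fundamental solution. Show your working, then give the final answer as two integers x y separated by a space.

19 6

[3; 6] for √10; ℓ=1 ⇒ convergent index 1
k=0  a_k=3  p_k/q_k = 3/1
k=1  a_k=6  p_k/q_k = 19/6
→ (19, 6).  Check: 19²=361, 10·6²=360, difference 1.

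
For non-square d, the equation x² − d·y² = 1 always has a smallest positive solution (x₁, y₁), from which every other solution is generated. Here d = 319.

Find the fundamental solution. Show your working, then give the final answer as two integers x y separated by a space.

12901780 722361

[17; 1,6,5,1,4,…,6,1,34] for √319; ℓ=14 ⇒ convergent index 13
step 0: (17, 1)  from 17·(1,0) + (0,1)
step 1: (18, 1)  from 1·(17,1) + (1,0)
step 2: (125, 7)  from 6·(18,1) + (17,1)
…
step 4: (768, 43)  from 1·(643,36) + (125,7)
step 5: (3715, 208)  from 4·(768,43) + (643,36)
…
step 7: (15628, 875)  from 1·(11913,667) + (3715,208)
step 8: (58797, 3292)  from 3·(15628,875) + (11913,667)
step 9: (250816, 14043)  from 4·(58797,3292) + (15628,875)
step 10: (309613, 17335)  from 1·(250816,14043) + (58797,3292)
step 11: (1798881, 100718)  from 5·(309613,17335) + (250816,14043)
step 12: (11102899, 621643)  from 6·(1798881,100718) + (309613,17335)
step 13: (12901780, 722361)  from 1·(11102899,621643) + (1798881,100718)
→ (12901780, 722361).  Check: 12901780²=166455927168400, 319·722361²=166455927168399, difference 1.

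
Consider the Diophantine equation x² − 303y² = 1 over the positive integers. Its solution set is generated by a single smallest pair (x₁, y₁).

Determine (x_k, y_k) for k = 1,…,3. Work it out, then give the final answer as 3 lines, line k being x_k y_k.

2524 145
12741151 731960
64317327724 3694933935

√303 = [17; 2,2,5,2,2,34, …], period ℓ=6 (even) → k=5
a_0=17:  p_0=17·1+0=17,  q_0=17·0+1=1
a_1=2:  p_1=2·17+1=35,  q_1=2·1+0=2
…
a_4=2:  p_4=2·470+87=1027,  q_4=2·27+5=59
a_5=2:  p_5=2·1027+470=2524,  q_5=2·59+27=145
→ (2524, 145).  Check: 2524²=6370576, 303·145²=6370575, difference 1.
(x_2, y_2) = (2524·2524 + 303·145·145, 2524·145 + 145·2524) = (12741151, 731960)
(x_3, y_3) = (2524·12741151 + 303·145·731960, 2524·731960 + 145·12741151) = (64317327724, 3694933935)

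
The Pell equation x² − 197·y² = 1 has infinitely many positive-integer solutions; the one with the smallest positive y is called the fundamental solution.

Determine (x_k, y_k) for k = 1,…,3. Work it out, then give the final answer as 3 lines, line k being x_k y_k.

√197 = [14; 28, …], period ℓ=1 (odd) → k=1
a_0=14:  p_0=14·1+0=14,  q_0=14·0+1=1
a_1=28:  p_1=28·14+1=393,  q_1=28·1+0=28
→ (393, 28).  Check: 393²=154449, 197·28²=154448, difference 1.
(x_2, y_2) = (393·393 + 197·28·28, 393·28 + 28·393) = (308897, 22008)
(x_3, y_3) = (393·308897 + 197·28·22008, 393·22008 + 28·308897) = (242792649, 17298260)

393 28
308897 22008
242792649 17298260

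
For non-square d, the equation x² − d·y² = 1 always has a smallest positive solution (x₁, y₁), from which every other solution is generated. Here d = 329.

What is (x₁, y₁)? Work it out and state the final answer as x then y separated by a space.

√329 → a₀=18, period (7,4,2,1,1,4,1,1,2,4,7,36); ℓ=12 even so k=11
a_0=18:  p_0=18·1+0=18,  q_0=18·0+1=1
…
a_7=1:  p_7=1·13241+2884=16125,  q_7=1·730+159=889
a_8=1:  p_8=1·16125+13241=29366,  q_8=1·889+730=1619
…
a_10=4:  p_10=4·74857+29366=328794,  q_10=4·4127+1619=18127
a_11=7:  p_11=7·328794+74857=2376415,  q_11=7·18127+4127=131016
(x₁, y₁) = (2376415, 131016);  2376415² − 329·131016² = 1 ✓

2376415 131016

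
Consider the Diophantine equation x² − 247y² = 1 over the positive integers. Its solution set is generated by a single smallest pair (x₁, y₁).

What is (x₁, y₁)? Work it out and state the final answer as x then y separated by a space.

√247 = [15; 1,2,1,1,9,1,9,1,1,2,1,30, …], period ℓ=12 (even) → k=11
k=0  a_k=15  p_k/q_k = 15/1
k=1  a_k=1  p_k/q_k = 16/1
…
k=3  a_k=1  p_k/q_k = 63/4
k=4  a_k=1  p_k/q_k = 110/7
…
k=6  a_k=1  p_k/q_k = 1163/74
k=7  a_k=9  p_k/q_k = 11520/733
k=8  a_k=1  p_k/q_k = 12683/807
…
k=10  a_k=2  p_k/q_k = 61089/3887
k=11  a_k=1  p_k/q_k = 85292/5427
(x₁, y₁) = (85292, 5427);  85292² − 247·5427² = 1 ✓

85292 5427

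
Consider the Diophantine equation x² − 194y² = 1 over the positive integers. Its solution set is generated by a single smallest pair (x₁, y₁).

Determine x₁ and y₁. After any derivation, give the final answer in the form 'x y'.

195 14

[13; 1,12,1,26] for √194; ℓ=4 ⇒ convergent index 3
k=0  a_k=13  p_k/q_k = 13/1
k=1  a_k=1  p_k/q_k = 14/1
k=2  a_k=12  p_k/q_k = 181/13
k=3  a_k=1  p_k/q_k = 195/14
→ (195, 14).  Check: 195²=38025, 194·14²=38024, difference 1.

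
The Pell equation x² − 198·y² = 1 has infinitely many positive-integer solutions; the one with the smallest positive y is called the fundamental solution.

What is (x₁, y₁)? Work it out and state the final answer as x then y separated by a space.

197 14

√198 → a₀=14, period (14,28); ℓ=2 even so k=1
k=0  a_k=14  p_k/q_k = 14/1
k=1  a_k=14  p_k/q_k = 197/14
(x₁, y₁) = (197, 14);  197² − 198·14² = 1 ✓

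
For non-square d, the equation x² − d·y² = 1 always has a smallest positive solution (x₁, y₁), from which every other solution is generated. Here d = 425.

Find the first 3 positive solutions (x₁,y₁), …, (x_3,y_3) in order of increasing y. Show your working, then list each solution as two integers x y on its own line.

d=425: √d = [20; 1,1,1,1,1,1,40] (ℓ=7, odd), read p_13/q_13
i=0: a=20 ⇒ p=20, q=1
i=1: a=1 ⇒ p=21, q=1
i=2: a=1 ⇒ p=41, q=2
i=3: a=1 ⇒ p=62, q=3
i=4: a=1 ⇒ p=103, q=5
i=5: a=1 ⇒ p=165, q=8
i=6: a=1 ⇒ p=268, q=13
i=7: a=40 ⇒ p=10885, q=528
i=8: a=1 ⇒ p=11153, q=541
i=9: a=1 ⇒ p=22038, q=1069
…
i=12: a=1 ⇒ p=88420, q=4289
i=13: a=1 ⇒ p=143649, q=6968
(x₁, y₁) = (143649, 6968);  143649² − 425·6968² = 1 ✓
(143649+6968√425)^2 = 41270070401 + 2001892464√425
(143649+6968√425)^3 = 11856808685922849 + 575139701115304√425

143649 6968
41270070401 2001892464
11856808685922849 575139701115304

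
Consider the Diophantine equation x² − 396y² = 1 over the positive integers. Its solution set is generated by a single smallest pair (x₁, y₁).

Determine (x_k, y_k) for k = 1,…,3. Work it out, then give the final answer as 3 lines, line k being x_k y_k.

d=396: √d = [19; 1,8,1,38] (ℓ=4, even), read p_3/q_3
i=0: a=19 ⇒ p=19, q=1
…
i=2: a=8 ⇒ p=179, q=9
i=3: a=1 ⇒ p=199, q=10
→ (199, 10).  Check: 199²=39601, 396·10²=39600, difference 1.
(x_2, y_2) = (199·199 + 396·10·10, 199·10 + 10·199) = (79201, 3980)
(x_3, y_3) = (199·79201 + 396·10·3980, 199·3980 + 10·79201) = (31521799, 1584030)

199 10
79201 3980
31521799 1584030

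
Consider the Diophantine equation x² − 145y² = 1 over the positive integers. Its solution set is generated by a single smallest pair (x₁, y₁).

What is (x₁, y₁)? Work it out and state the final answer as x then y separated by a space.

289 24

[12; 24] for √145; ℓ=1 ⇒ convergent index 1
i=0: a=12 ⇒ p=12, q=1
i=1: a=24 ⇒ p=289, q=24
fundamental: x₁=289, y₁=24  (since 83521 − 145·576 = 1)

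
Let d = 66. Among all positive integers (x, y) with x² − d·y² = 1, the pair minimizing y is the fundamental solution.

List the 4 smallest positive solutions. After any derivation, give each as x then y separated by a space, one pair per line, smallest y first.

d=66: √d = [8; 8,16] (ℓ=2, even), read p_1/q_1
i=0: a=8 ⇒ p=8, q=1
i=1: a=8 ⇒ p=65, q=8
(x₁, y₁) = (65, 8);  65² − 66·8² = 1 ✓
n=2: (65,8)∘(65,8) = (65·65+66·8·8, 65·8+8·65) = (8449,1040)
n=3: (8449,1040)∘(65,8) = (65·8449+66·8·1040, 65·1040+8·8449) = (1098305,135192)
n=4: (1098305,135192)∘(65,8) = (65·1098305+66·8·135192, 65·135192+8·1098305) = (142771201,17573920)

65 8
8449 1040
1098305 135192
142771201 17573920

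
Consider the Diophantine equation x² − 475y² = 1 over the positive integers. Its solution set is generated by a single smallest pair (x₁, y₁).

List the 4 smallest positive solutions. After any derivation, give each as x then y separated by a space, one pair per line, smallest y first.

d=475: √d = [21; 1,3,1,6,2,6,1,3,1,42] (ℓ=10, even), read p_9/q_9
i=0: a=21 ⇒ p=21, q=1
…
i=2: a=3 ⇒ p=87, q=4
…
i=7: a=1 ⇒ p=11878, q=545
i=8: a=3 ⇒ p=45921, q=2107
i=9: a=1 ⇒ p=57799, q=2652
→ (57799, 2652).  Check: 57799²=3340724401, 475·2652²=3340724400, difference 1.
(x_2, y_2) = (57799·57799 + 475·2652·2652, 57799·2652 + 2652·57799) = (6681448801, 306565896)
(x_3, y_3) = (57799·6681448801 + 475·2652·306565896, 57799·306565896 + 2652·6681448801) = (772362118440199, 35438404443156)
(x_4, y_4) = (57799·772362118440199 + 475·2652·35438404443156, 57799·35438404443156 + 2652·772362118440199) = (89283516160768675201, 4096608676513381392)

57799 2652
6681448801 306565896
772362118440199 35438404443156
89283516160768675201 4096608676513381392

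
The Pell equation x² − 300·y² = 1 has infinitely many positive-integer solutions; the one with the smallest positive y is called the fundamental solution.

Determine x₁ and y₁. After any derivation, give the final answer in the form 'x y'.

1351 78

[17; 3,8,3,34] for √300; ℓ=4 ⇒ convergent index 3
i=0: a=17 ⇒ p=17, q=1
i=1: a=3 ⇒ p=52, q=3
i=2: a=8 ⇒ p=433, q=25
i=3: a=3 ⇒ p=1351, q=78
→ (1351, 78).  Check: 1351²=1825201, 300·78²=1825200, difference 1.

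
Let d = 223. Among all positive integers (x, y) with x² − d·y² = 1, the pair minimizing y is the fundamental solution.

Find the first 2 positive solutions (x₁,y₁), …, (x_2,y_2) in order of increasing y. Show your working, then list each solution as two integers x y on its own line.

√223 → a₀=14, period (1,13,1,28); ℓ=4 even so k=3
step 0: (14, 1)  from 14·(1,0) + (0,1)
…
step 2: (209, 14)  from 13·(15,1) + (14,1)
step 3: (224, 15)  from 1·(209,14) + (15,1)
(x₁, y₁) = (224, 15);  224² − 223·15² = 1 ✓
(x_2, y_2) = (224·224 + 223·15·15, 224·15 + 15·224) = (100351, 6720)

224 15
100351 6720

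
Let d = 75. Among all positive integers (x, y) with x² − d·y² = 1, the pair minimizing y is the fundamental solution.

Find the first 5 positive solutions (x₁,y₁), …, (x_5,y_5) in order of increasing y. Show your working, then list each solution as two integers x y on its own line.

√75 = [8; 1,1,1,16, …], period ℓ=4 (even) → k=3
a_0=8:  p_0=8·1+0=8,  q_0=8·0+1=1
…
a_2=1:  p_2=1·9+8=17,  q_2=1·1+1=2
a_3=1:  p_3=1·17+9=26,  q_3=1·2+1=3
(x₁, y₁) = (26, 3);  26² − 75·3² = 1 ✓
k=2:  x_2 = 26·26+75·3·3 = 1351,  y_2 = 26·3+3·26 = 156
k=3:  x_3 = 26·1351+75·3·156 = 70226,  y_3 = 26·156+3·1351 = 8109
k=4:  x_4 = 26·70226+75·3·8109 = 3650401,  y_4 = 26·8109+3·70226 = 421512
k=5:  x_5 = 26·3650401+75·3·421512 = 189750626,  y_5 = 26·421512+3·3650401 = 21910515

26 3
1351 156
70226 8109
3650401 421512
189750626 21910515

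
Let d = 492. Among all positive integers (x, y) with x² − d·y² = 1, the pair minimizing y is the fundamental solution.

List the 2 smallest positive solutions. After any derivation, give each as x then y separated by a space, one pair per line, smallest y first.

[22; 5,1,1,10,1,1,5,44] for √492; ℓ=8 ⇒ convergent index 7
a_0=22:  p_0=22·1+0=22,  q_0=22·0+1=1
a_1=5:  p_1=5·22+1=111,  q_1=5·1+0=5
a_2=1:  p_2=1·111+22=133,  q_2=1·5+1=6
a_3=1:  p_3=1·133+111=244,  q_3=1·6+5=11
…
a_6=1:  p_6=1·2817+2573=5390,  q_6=1·127+116=243
a_7=5:  p_7=5·5390+2817=29767,  q_7=5·243+127=1342
(x₁, y₁) = (29767, 1342);  29767² − 492·1342² = 1 ✓
k=2:  x_2 = 29767·29767+492·1342·1342 = 1772148577,  y_2 = 29767·1342+1342·29767 = 79894628

29767 1342
1772148577 79894628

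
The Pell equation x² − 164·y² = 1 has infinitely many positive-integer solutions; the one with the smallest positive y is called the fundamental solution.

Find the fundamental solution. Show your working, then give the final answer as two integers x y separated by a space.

√164 = [12; 1,4,6,4,1,24, …], period ℓ=6 (even) → k=5
step 0: (12, 1)  from 12·(1,0) + (0,1)
…
step 2: (64, 5)  from 4·(13,1) + (12,1)
…
step 4: (1652, 129)  from 4·(397,31) + (64,5)
step 5: (2049, 160)  from 1·(1652,129) + (397,31)
(x₁, y₁) = (2049, 160);  2049² − 164·160² = 1 ✓

2049 160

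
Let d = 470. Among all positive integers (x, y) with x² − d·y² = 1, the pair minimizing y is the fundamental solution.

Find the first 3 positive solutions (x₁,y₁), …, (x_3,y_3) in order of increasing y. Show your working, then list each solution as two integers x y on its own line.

d=470: √d = [21; 1,2,8,2,1,42] (ℓ=6, even), read p_5/q_5
a_0=21:  p_0=21·1+0=21,  q_0=21·0+1=1
…
a_3=8:  p_3=8·65+22=542,  q_3=8·3+1=25
a_4=2:  p_4=2·542+65=1149,  q_4=2·25+3=53
a_5=1:  p_5=1·1149+542=1691,  q_5=1·53+25=78
fundamental: x₁=1691, y₁=78  (since 2859481 − 470·6084 = 1)
(x_2, y_2) = (1691·1691 + 470·78·78, 1691·78 + 78·1691) = (5718961, 263796)
(x_3, y_3) = (1691·5718961 + 470·78·263796, 1691·263796 + 78·5718961) = (19341524411, 892157994)

1691 78
5718961 263796
19341524411 892157994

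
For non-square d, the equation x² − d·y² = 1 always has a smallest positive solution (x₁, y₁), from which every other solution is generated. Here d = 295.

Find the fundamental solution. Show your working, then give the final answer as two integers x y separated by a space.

[17; 5,1,2,3,2,6,2,3,2,1,5,34] for √295; ℓ=12 ⇒ convergent index 11
i=0: a=17 ⇒ p=17, q=1
…
i=7: a=2 ⇒ p=31208, q=1817
…
i=10: a=1 ⇒ p=355517, q=20699
i=11: a=5 ⇒ p=2024999, q=117900
(x₁, y₁) = (2024999, 117900);  2024999² − 295·117900² = 1 ✓

2024999 117900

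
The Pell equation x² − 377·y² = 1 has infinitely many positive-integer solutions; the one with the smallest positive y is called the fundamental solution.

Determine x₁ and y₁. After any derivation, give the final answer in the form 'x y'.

[19; 2,2,2,38] for √377; ℓ=4 ⇒ convergent index 3
k=0  a_k=19  p_k/q_k = 19/1
k=1  a_k=2  p_k/q_k = 39/2
k=2  a_k=2  p_k/q_k = 97/5
k=3  a_k=2  p_k/q_k = 233/12
→ (233, 12).  Check: 233²=54289, 377·12²=54288, difference 1.

233 12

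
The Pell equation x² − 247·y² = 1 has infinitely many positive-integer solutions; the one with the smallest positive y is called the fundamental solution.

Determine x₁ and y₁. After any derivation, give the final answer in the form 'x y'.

[15; 1,2,1,1,9,1,9,1,1,2,1,30] for √247; ℓ=12 ⇒ convergent index 11
i=0: a=15 ⇒ p=15, q=1
i=1: a=1 ⇒ p=16, q=1
…
i=3: a=1 ⇒ p=63, q=4
…
i=5: a=9 ⇒ p=1053, q=67
i=6: a=1 ⇒ p=1163, q=74
…
i=8: a=1 ⇒ p=12683, q=807
…
i=10: a=2 ⇒ p=61089, q=3887
i=11: a=1 ⇒ p=85292, q=5427
(x₁, y₁) = (85292, 5427);  85292² − 247·5427² = 1 ✓

85292 5427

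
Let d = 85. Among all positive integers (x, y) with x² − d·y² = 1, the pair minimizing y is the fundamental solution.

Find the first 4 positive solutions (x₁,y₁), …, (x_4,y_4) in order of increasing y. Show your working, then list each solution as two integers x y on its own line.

285769 30996
163327842721 17715391848
93348068572789129 10125019625991228
53351968415791425367681 5786833466982059076816

√85 → a₀=9, period (4,1,1,4,18); ℓ=5 odd so k=9
i=0: a=9 ⇒ p=9, q=1
…
i=4: a=4 ⇒ p=378, q=41
i=5: a=18 ⇒ p=6887, q=747
i=6: a=4 ⇒ p=27926, q=3029
i=7: a=1 ⇒ p=34813, q=3776
i=8: a=1 ⇒ p=62739, q=6805
i=9: a=4 ⇒ p=285769, q=30996
(x₁, y₁) = (285769, 30996);  285769² − 85·30996² = 1 ✓
n=2: (285769,30996)∘(285769,30996) = (285769·285769+85·30996·30996, 285769·30996+30996·285769) = (163327842721,17715391848)
n=3: (163327842721,17715391848)∘(285769,30996) = (285769·163327842721+85·30996·17715391848, 285769·17715391848+30996·163327842721) = (93348068572789129,10125019625991228)
n=4: (93348068572789129,10125019625991228)∘(285769,30996) = (285769·93348068572789129+85·30996·10125019625991228, 285769·10125019625991228+30996·93348068572789129) = (53351968415791425367681,5786833466982059076816)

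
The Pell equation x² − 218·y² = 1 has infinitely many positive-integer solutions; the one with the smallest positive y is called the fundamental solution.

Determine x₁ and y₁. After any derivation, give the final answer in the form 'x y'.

d=218: √d = [14; 1,3,3,1,28] (ℓ=5, odd), read p_9/q_9
i=0: a=14 ⇒ p=14, q=1
…
i=3: a=3 ⇒ p=192, q=13
…
i=5: a=28 ⇒ p=7220, q=489
i=6: a=1 ⇒ p=7471, q=506
i=7: a=3 ⇒ p=29633, q=2007
i=8: a=3 ⇒ p=96370, q=6527
i=9: a=1 ⇒ p=126003, q=8534
→ (126003, 8534).  Check: 126003²=15876756009, 218·8534²=15876756008, difference 1.

126003 8534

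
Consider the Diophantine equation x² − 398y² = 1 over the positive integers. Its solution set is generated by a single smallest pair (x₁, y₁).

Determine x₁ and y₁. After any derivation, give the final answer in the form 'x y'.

399 20

[19; 1,18,1,38] for √398; ℓ=4 ⇒ convergent index 3
step 0: (19, 1)  from 19·(1,0) + (0,1)
step 1: (20, 1)  from 1·(19,1) + (1,0)
step 2: (379, 19)  from 18·(20,1) + (19,1)
step 3: (399, 20)  from 1·(379,19) + (20,1)
(x₁, y₁) = (399, 20);  399² − 398·20² = 1 ✓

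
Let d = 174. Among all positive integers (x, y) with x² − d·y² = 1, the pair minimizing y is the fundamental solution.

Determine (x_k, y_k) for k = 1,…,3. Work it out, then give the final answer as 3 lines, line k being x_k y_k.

1451 110
4210801 319220
12219743051 926376330

√174 → a₀=13, period (5,4,5,26); ℓ=4 even so k=3
step 0: (13, 1)  from 13·(1,0) + (0,1)
step 1: (66, 5)  from 5·(13,1) + (1,0)
step 2: (277, 21)  from 4·(66,5) + (13,1)
step 3: (1451, 110)  from 5·(277,21) + (66,5)
(x₁, y₁) = (1451, 110);  1451² − 174·110² = 1 ✓
k=2:  x_2 = 1451·1451+174·110·110 = 4210801,  y_2 = 1451·110+110·1451 = 319220
k=3:  x_3 = 1451·4210801+174·110·319220 = 12219743051,  y_3 = 1451·319220+110·4210801 = 926376330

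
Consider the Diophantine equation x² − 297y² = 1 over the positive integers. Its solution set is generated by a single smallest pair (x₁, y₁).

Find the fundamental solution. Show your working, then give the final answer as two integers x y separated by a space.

48599 2820

[17; 4,3,1,1,2,1,1,3,4,34] for √297; ℓ=10 ⇒ convergent index 9
k=0  a_k=17  p_k/q_k = 17/1
…
k=5  a_k=2  p_k/q_k = 1327/77
…
k=8  a_k=3  p_k/q_k = 11357/659
k=9  a_k=4  p_k/q_k = 48599/2820
fundamental: x₁=48599, y₁=2820  (since 2361862801 − 297·7952400 = 1)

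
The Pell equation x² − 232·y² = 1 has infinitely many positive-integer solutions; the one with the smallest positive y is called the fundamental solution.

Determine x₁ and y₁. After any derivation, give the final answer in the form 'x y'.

d=232: √d = [15; 4,3,7,3,4,30] (ℓ=6, even), read p_5/q_5
step 0: (15, 1)  from 15·(1,0) + (0,1)
…
step 3: (1447, 95)  from 7·(198,13) + (61,4)
step 4: (4539, 298)  from 3·(1447,95) + (198,13)
step 5: (19603, 1287)  from 4·(4539,298) + (1447,95)
fundamental: x₁=19603, y₁=1287  (since 384277609 − 232·1656369 = 1)

19603 1287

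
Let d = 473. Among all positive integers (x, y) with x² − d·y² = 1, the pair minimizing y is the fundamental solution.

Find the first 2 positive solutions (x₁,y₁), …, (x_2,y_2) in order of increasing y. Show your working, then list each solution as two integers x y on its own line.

√473 = [21; 1,2,1,42, …], period ℓ=4 (even) → k=3
i=0: a=21 ⇒ p=21, q=1
i=1: a=1 ⇒ p=22, q=1
i=2: a=2 ⇒ p=65, q=3
i=3: a=1 ⇒ p=87, q=4
fundamental: x₁=87, y₁=4  (since 7569 − 473·16 = 1)
(x_2, y_2) = (87·87 + 473·4·4, 87·4 + 4·87) = (15137, 696)

87 4
15137 696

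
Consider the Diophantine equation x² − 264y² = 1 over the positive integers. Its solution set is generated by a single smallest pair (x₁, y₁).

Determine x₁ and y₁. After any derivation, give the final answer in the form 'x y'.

d=264: √d = [16; 4,32] (ℓ=2, even), read p_1/q_1
a_0=16:  p_0=16·1+0=16,  q_0=16·0+1=1
a_1=4:  p_1=4·16+1=65,  q_1=4·1+0=4
(x₁, y₁) = (65, 4);  65² − 264·4² = 1 ✓

65 4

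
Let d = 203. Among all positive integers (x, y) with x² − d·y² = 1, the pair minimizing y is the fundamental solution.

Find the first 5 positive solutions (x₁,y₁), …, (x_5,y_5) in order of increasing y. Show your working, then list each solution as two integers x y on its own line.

√203 → a₀=14, period (4,28); ℓ=2 even so k=1
i=0: a=14 ⇒ p=14, q=1
i=1: a=4 ⇒ p=57, q=4
(x₁, y₁) = (57, 4);  57² − 203·4² = 1 ✓
(x_2, y_2) = (57·57 + 203·4·4, 57·4 + 4·57) = (6497, 456)
(x_3, y_3) = (57·6497 + 203·4·456, 57·456 + 4·6497) = (740601, 51980)
(x_4, y_4) = (57·740601 + 203·4·51980, 57·51980 + 4·740601) = (84422017, 5925264)
(x_5, y_5) = (57·84422017 + 203·4·5925264, 57·5925264 + 4·84422017) = (9623369337, 675428116)

57 4
6497 456
740601 51980
84422017 5925264
9623369337 675428116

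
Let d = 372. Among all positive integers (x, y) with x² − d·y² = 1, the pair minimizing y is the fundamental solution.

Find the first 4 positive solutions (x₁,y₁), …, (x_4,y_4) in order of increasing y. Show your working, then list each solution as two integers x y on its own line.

12151 630
295293601 15310260
7176225079351 372069937890
174396621583094401 9042043615292520

√372 → a₀=19, period (3,2,12,2,3,38); ℓ=6 even so k=5
k=0  a_k=19  p_k/q_k = 19/1
k=1  a_k=3  p_k/q_k = 58/3
k=2  a_k=2  p_k/q_k = 135/7
k=3  a_k=12  p_k/q_k = 1678/87
k=4  a_k=2  p_k/q_k = 3491/181
k=5  a_k=3  p_k/q_k = 12151/630
→ (12151, 630).  Check: 12151²=147646801, 372·630²=147646800, difference 1.
k=2:  x_2 = 12151·12151+372·630·630 = 295293601,  y_2 = 12151·630+630·12151 = 15310260
k=3:  x_3 = 12151·295293601+372·630·15310260 = 7176225079351,  y_3 = 12151·15310260+630·295293601 = 372069937890
k=4:  x_4 = 12151·7176225079351+372·630·372069937890 = 174396621583094401,  y_4 = 12151·372069937890+630·7176225079351 = 9042043615292520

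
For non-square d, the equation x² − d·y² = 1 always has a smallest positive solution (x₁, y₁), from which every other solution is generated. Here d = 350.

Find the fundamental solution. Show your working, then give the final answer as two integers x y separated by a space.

d=350: √d = [18; 1,2,2,2,1,36] (ℓ=6, even), read p_5/q_5
a_0=18:  p_0=18·1+0=18,  q_0=18·0+1=1
…
a_3=2:  p_3=2·56+19=131,  q_3=2·3+1=7
a_4=2:  p_4=2·131+56=318,  q_4=2·7+3=17
a_5=1:  p_5=1·318+131=449,  q_5=1·17+7=24
(x₁, y₁) = (449, 24);  449² − 350·24² = 1 ✓

449 24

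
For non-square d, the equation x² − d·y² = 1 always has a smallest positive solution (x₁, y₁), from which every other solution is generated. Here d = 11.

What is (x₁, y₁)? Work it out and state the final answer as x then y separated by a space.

√11 → a₀=3, period (3,6); ℓ=2 even so k=1
a_0=3:  p_0=3·1+0=3,  q_0=3·0+1=1
a_1=3:  p_1=3·3+1=10,  q_1=3·1+0=3
fundamental: x₁=10, y₁=3  (since 100 − 11·9 = 1)

10 3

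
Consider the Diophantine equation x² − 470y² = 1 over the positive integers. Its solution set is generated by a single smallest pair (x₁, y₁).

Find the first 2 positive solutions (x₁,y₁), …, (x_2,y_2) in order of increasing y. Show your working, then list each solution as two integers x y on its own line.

d=470: √d = [21; 1,2,8,2,1,42] (ℓ=6, even), read p_5/q_5
step 0: (21, 1)  from 21·(1,0) + (0,1)
step 1: (22, 1)  from 1·(21,1) + (1,0)
step 2: (65, 3)  from 2·(22,1) + (21,1)
…
step 4: (1149, 53)  from 2·(542,25) + (65,3)
step 5: (1691, 78)  from 1·(1149,53) + (542,25)
→ (1691, 78).  Check: 1691²=2859481, 470·78²=2859480, difference 1.
(x_2, y_2) = (1691·1691 + 470·78·78, 1691·78 + 78·1691) = (5718961, 263796)

1691 78
5718961 263796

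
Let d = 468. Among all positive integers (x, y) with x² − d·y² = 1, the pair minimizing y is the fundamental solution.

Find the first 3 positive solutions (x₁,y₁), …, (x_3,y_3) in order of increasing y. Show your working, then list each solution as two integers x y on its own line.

√468 → a₀=21, period (1,1,1,2,1,1,1,42); ℓ=8 even so k=7
a_0=21:  p_0=21·1+0=21,  q_0=21·0+1=1
a_1=1:  p_1=1·21+1=22,  q_1=1·1+0=1
…
a_4=2:  p_4=2·65+43=173,  q_4=2·3+2=8
…
a_6=1:  p_6=1·238+173=411,  q_6=1·11+8=19
a_7=1:  p_7=1·411+238=649,  q_7=1·19+11=30
fundamental: x₁=649, y₁=30  (since 421201 − 468·900 = 1)
n=2: (649,30)∘(649,30) = (649·649+468·30·30, 649·30+30·649) = (842401,38940)
n=3: (842401,38940)∘(649,30) = (649·842401+468·30·38940, 649·38940+30·842401) = (1093435849,50544090)

649 30
842401 38940
1093435849 50544090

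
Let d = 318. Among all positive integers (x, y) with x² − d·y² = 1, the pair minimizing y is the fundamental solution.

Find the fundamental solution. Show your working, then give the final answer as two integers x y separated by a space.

107 6

[17; 1,4,1,34] for √318; ℓ=4 ⇒ convergent index 3
step 0: (17, 1)  from 17·(1,0) + (0,1)
step 1: (18, 1)  from 1·(17,1) + (1,0)
step 2: (89, 5)  from 4·(18,1) + (17,1)
step 3: (107, 6)  from 1·(89,5) + (18,1)
fundamental: x₁=107, y₁=6  (since 11449 − 318·36 = 1)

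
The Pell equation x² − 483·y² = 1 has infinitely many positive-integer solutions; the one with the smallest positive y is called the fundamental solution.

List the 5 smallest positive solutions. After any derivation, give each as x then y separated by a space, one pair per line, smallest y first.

√483 = [21; 1,42, …], period ℓ=2 (even) → k=1
i=0: a=21 ⇒ p=21, q=1
i=1: a=1 ⇒ p=22, q=1
fundamental: x₁=22, y₁=1  (since 484 − 483·1 = 1)
(x_2, y_2) = (22·22 + 483·1·1, 22·1 + 1·22) = (967, 44)
(x_3, y_3) = (22·967 + 483·1·44, 22·44 + 1·967) = (42526, 1935)
(x_4, y_4) = (22·42526 + 483·1·1935, 22·1935 + 1·42526) = (1870177, 85096)
(x_5, y_5) = (22·1870177 + 483·1·85096, 22·85096 + 1·1870177) = (82245262, 3742289)

22 1
967 44
42526 1935
1870177 85096
82245262 3742289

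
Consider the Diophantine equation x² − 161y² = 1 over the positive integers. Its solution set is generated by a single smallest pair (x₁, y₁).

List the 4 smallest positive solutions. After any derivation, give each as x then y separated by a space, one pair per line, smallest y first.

11775 928
277301249 21854400
6530444402175 514671119072
153791965393920001 12120504832291200

√161 → a₀=12, period (1,2,4,1,2,1,4,2,1,24); ℓ=10 even so k=9
a_0=12:  p_0=12·1+0=12,  q_0=12·0+1=1
…
a_2=2:  p_2=2·13+12=38,  q_2=2·1+1=3
a_3=4:  p_3=4·38+13=165,  q_3=4·3+1=13
…
a_5=2:  p_5=2·203+165=571,  q_5=2·16+13=45
…
a_8=2:  p_8=2·3667+774=8108,  q_8=2·289+61=639
a_9=1:  p_9=1·8108+3667=11775,  q_9=1·639+289=928
→ (11775, 928).  Check: 11775²=138650625, 161·928²=138650624, difference 1.
k=2:  x_2 = 11775·11775+161·928·928 = 277301249,  y_2 = 11775·928+928·11775 = 21854400
k=3:  x_3 = 11775·277301249+161·928·21854400 = 6530444402175,  y_3 = 11775·21854400+928·277301249 = 514671119072
k=4:  x_4 = 11775·6530444402175+161·928·514671119072 = 153791965393920001,  y_4 = 11775·514671119072+928·6530444402175 = 12120504832291200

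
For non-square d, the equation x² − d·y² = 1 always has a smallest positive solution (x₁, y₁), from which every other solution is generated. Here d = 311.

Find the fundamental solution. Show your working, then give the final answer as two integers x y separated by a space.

16883880 957397

[17; 1,1,1,2,1,…,1,1,34] for √311; ℓ=16 ⇒ convergent index 15
i=0: a=17 ⇒ p=17, q=1
…
i=4: a=2 ⇒ p=141, q=8
i=5: a=1 ⇒ p=194, q=11
…
i=9: a=3 ⇒ p=217583, q=12338
i=10: a=6 ⇒ p=1376656, q=78063
…
i=14: a=1 ⇒ p=10724507, q=608131
i=15: a=1 ⇒ p=16883880, q=957397
(x₁, y₁) = (16883880, 957397);  16883880² − 311·957397² = 1 ✓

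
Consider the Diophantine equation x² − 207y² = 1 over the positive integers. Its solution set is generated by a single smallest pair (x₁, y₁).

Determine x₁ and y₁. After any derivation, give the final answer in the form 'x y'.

d=207: √d = [14; 2,1,1,2,1,1,2,28] (ℓ=8, even), read p_7/q_7
i=0: a=14 ⇒ p=14, q=1
i=1: a=2 ⇒ p=29, q=2
…
i=5: a=1 ⇒ p=259, q=18
i=6: a=1 ⇒ p=446, q=31
i=7: a=2 ⇒ p=1151, q=80
→ (1151, 80).  Check: 1151²=1324801, 207·80²=1324800, difference 1.

1151 80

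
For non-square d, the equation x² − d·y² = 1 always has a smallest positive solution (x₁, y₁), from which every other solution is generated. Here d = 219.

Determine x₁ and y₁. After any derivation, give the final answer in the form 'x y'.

74 5

d=219: √d = [14; 1,3,1,28] (ℓ=4, even), read p_3/q_3
i=0: a=14 ⇒ p=14, q=1
…
i=2: a=3 ⇒ p=59, q=4
i=3: a=1 ⇒ p=74, q=5
(x₁, y₁) = (74, 5);  74² − 219·5² = 1 ✓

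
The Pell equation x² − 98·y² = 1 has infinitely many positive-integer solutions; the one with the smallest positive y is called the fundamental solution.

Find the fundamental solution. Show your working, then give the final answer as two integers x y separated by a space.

99 10

√98 → a₀=9, period (1,8,1,18); ℓ=4 even so k=3
i=0: a=9 ⇒ p=9, q=1
…
i=2: a=8 ⇒ p=89, q=9
i=3: a=1 ⇒ p=99, q=10
fundamental: x₁=99, y₁=10  (since 9801 − 98·100 = 1)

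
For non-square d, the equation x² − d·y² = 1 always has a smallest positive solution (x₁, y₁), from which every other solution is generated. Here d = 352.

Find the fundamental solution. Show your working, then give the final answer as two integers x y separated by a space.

77617 4137

[18; 1,3,5,9,5,3,1,36] for √352; ℓ=8 ⇒ convergent index 7
i=0: a=18 ⇒ p=18, q=1
i=1: a=1 ⇒ p=19, q=1
…
i=5: a=5 ⇒ p=18499, q=986
i=6: a=3 ⇒ p=59118, q=3151
i=7: a=1 ⇒ p=77617, q=4137
fundamental: x₁=77617, y₁=4137  (since 6024398689 − 352·17114769 = 1)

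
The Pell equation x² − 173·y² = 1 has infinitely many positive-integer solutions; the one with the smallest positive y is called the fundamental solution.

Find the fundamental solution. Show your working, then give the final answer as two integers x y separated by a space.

d=173: √d = [13; 6,1,1,6,26] (ℓ=5, odd), read p_9/q_9
a_0=13:  p_0=13·1+0=13,  q_0=13·0+1=1
…
a_3=1:  p_3=1·92+79=171,  q_3=1·7+6=13
…
a_5=26:  p_5=26·1118+171=29239,  q_5=26·85+13=2223
…
a_8=1:  p_8=1·205791+176552=382343,  q_8=1·15646+13423=29069
a_9=6:  p_9=6·382343+205791=2499849,  q_9=6·29069+15646=190060
(x₁, y₁) = (2499849, 190060);  2499849² − 173·190060² = 1 ✓

2499849 190060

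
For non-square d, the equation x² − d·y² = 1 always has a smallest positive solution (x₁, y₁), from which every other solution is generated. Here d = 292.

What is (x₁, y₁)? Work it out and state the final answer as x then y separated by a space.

2281249 133500

√292 → a₀=17, period (11,2,1,3,8,3,1,2,11,34); ℓ=10 even so k=9
a_0=17:  p_0=17·1+0=17,  q_0=17·0+1=1
a_1=11:  p_1=11·17+1=188,  q_1=11·1+0=11
a_2=2:  p_2=2·188+17=393,  q_2=2·11+1=23
…
a_4=3:  p_4=3·581+393=2136,  q_4=3·34+23=125
…
a_6=3:  p_6=3·17669+2136=55143,  q_6=3·1034+125=3227
a_7=1:  p_7=1·55143+17669=72812,  q_7=1·3227+1034=4261
a_8=2:  p_8=2·72812+55143=200767,  q_8=2·4261+3227=11749
a_9=11:  p_9=11·200767+72812=2281249,  q_9=11·11749+4261=133500
(x₁, y₁) = (2281249, 133500);  2281249² − 292·133500² = 1 ✓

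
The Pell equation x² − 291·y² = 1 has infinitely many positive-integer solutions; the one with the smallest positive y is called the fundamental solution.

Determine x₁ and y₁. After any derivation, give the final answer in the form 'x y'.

290 17

√291 → a₀=17, period (17,34); ℓ=2 even so k=1
step 0: (17, 1)  from 17·(1,0) + (0,1)
step 1: (290, 17)  from 17·(17,1) + (1,0)
fundamental: x₁=290, y₁=17  (since 84100 − 291·289 = 1)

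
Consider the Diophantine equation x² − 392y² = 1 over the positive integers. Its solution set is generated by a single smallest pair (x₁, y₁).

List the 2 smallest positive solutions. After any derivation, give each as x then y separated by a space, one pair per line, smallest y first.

√392 → a₀=19, period (1,3,1,38); ℓ=4 even so k=3
i=0: a=19 ⇒ p=19, q=1
…
i=2: a=3 ⇒ p=79, q=4
i=3: a=1 ⇒ p=99, q=5
→ (99, 5).  Check: 99²=9801, 392·5²=9800, difference 1.
(x_2, y_2) = (99·99 + 392·5·5, 99·5 + 5·99) = (19601, 990)

99 5
19601 990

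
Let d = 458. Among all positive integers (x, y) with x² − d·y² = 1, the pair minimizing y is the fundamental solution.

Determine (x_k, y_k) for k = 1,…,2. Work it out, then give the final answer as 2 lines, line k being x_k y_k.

d=458: √d = [21; 2,2,42] (ℓ=3, odd), read p_5/q_5
k=0  a_k=21  p_k/q_k = 21/1
k=1  a_k=2  p_k/q_k = 43/2
…
k=4  a_k=2  p_k/q_k = 9181/429
k=5  a_k=2  p_k/q_k = 22899/1070
→ (22899, 1070).  Check: 22899²=524364201, 458·1070²=524364200, difference 1.
n=2: (22899,1070)∘(22899,1070) = (22899·22899+458·1070·1070, 22899·1070+1070·22899) = (1048728401,49003860)

22899 1070
1048728401 49003860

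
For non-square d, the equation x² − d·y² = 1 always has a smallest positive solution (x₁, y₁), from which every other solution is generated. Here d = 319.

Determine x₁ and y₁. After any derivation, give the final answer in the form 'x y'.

12901780 722361

d=319: √d = [17; 1,6,5,1,4,…,6,1,34] (ℓ=14, even), read p_13/q_13
a_0=17:  p_0=17·1+0=17,  q_0=17·0+1=1
a_1=1:  p_1=1·17+1=18,  q_1=1·1+0=1
a_2=6:  p_2=6·18+17=125,  q_2=6·1+1=7
a_3=5:  p_3=5·125+18=643,  q_3=5·7+1=36
a_4=1:  p_4=1·643+125=768,  q_4=1·36+7=43
…
a_6=3:  p_6=3·3715+768=11913,  q_6=3·208+43=667
a_7=1:  p_7=1·11913+3715=15628,  q_7=1·667+208=875
a_8=3:  p_8=3·15628+11913=58797,  q_8=3·875+667=3292
a_9=4:  p_9=4·58797+15628=250816,  q_9=4·3292+875=14043
a_10=1:  p_10=1·250816+58797=309613,  q_10=1·14043+3292=17335
a_11=5:  p_11=5·309613+250816=1798881,  q_11=5·17335+14043=100718
a_12=6:  p_12=6·1798881+309613=11102899,  q_12=6·100718+17335=621643
a_13=1:  p_13=1·11102899+1798881=12901780,  q_13=1·621643+100718=722361
(x₁, y₁) = (12901780, 722361);  12901780² − 319·722361² = 1 ✓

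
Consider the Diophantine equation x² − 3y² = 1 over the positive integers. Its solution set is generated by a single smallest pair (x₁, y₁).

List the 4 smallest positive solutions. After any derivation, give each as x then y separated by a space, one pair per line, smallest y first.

[1; 1,2] for √3; ℓ=2 ⇒ convergent index 1
a_0=1:  p_0=1·1+0=1,  q_0=1·0+1=1
a_1=1:  p_1=1·1+1=2,  q_1=1·1+0=1
→ (2, 1).  Check: 2²=4, 3·1²=3, difference 1.
n=2: (2,1)∘(2,1) = (2·2+3·1·1, 2·1+1·2) = (7,4)
n=3: (7,4)∘(2,1) = (2·7+3·1·4, 2·4+1·7) = (26,15)
n=4: (26,15)∘(2,1) = (2·26+3·1·15, 2·15+1·26) = (97,56)

2 1
7 4
26 15
97 56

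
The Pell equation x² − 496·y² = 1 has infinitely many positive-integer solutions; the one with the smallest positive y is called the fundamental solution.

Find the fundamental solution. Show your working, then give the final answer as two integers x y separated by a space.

4620799 207480

[22; 3,1,2,4,1,…,1,3,44] for √496; ℓ=16 ⇒ convergent index 15
a_0=22:  p_0=22·1+0=22,  q_0=22·0+1=1
a_1=3:  p_1=3·22+1=67,  q_1=3·1+0=3
…
a_13=2:  p_13=2·389209+84875=863293,  q_13=2·17476+3811=38763
a_14=1:  p_14=1·863293+389209=1252502,  q_14=1·38763+17476=56239
a_15=3:  p_15=3·1252502+863293=4620799,  q_15=3·56239+38763=207480
→ (4620799, 207480).  Check: 4620799²=21351783398401, 496·207480²=21351783398400, difference 1.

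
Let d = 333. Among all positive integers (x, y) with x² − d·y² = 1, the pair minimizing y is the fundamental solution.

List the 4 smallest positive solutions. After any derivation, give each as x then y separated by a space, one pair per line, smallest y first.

√333 → a₀=18, period (4,36); ℓ=2 even so k=1
k=0  a_k=18  p_k/q_k = 18/1
k=1  a_k=4  p_k/q_k = 73/4
→ (73, 4).  Check: 73²=5329, 333·4²=5328, difference 1.
n=2: (73,4)∘(73,4) = (73·73+333·4·4, 73·4+4·73) = (10657,584)
n=3: (10657,584)∘(73,4) = (73·10657+333·4·584, 73·584+4·10657) = (1555849,85260)
n=4: (1555849,85260)∘(73,4) = (73·1555849+333·4·85260, 73·85260+4·1555849) = (227143297,12447376)

73 4
10657 584
1555849 85260
227143297 12447376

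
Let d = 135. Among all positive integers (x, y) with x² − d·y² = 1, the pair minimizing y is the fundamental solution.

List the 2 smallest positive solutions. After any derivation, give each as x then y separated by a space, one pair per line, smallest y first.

244 21
119071 10248

[11; 1,1,1,1,1,1,1,22] for √135; ℓ=8 ⇒ convergent index 7
k=0  a_k=11  p_k/q_k = 11/1
k=1  a_k=1  p_k/q_k = 12/1
k=2  a_k=1  p_k/q_k = 23/2
k=3  a_k=1  p_k/q_k = 35/3
k=4  a_k=1  p_k/q_k = 58/5
k=5  a_k=1  p_k/q_k = 93/8
k=6  a_k=1  p_k/q_k = 151/13
k=7  a_k=1  p_k/q_k = 244/21
(x₁, y₁) = (244, 21);  244² − 135·21² = 1 ✓
(x_2, y_2) = (244·244 + 135·21·21, 244·21 + 21·244) = (119071, 10248)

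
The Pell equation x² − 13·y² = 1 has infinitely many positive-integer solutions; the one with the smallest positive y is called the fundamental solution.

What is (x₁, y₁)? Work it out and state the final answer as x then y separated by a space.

649 180

√13 = [3; 1,1,1,1,6, …], period ℓ=5 (odd) → k=9
i=0: a=3 ⇒ p=3, q=1
…
i=6: a=1 ⇒ p=137, q=38
i=7: a=1 ⇒ p=256, q=71
i=8: a=1 ⇒ p=393, q=109
i=9: a=1 ⇒ p=649, q=180
(x₁, y₁) = (649, 180);  649² − 13·180² = 1 ✓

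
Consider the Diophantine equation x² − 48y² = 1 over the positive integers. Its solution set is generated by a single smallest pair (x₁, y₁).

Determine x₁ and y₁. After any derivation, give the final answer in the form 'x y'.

7 1

√48 → a₀=6, period (1,12); ℓ=2 even so k=1
a_0=6:  p_0=6·1+0=6,  q_0=6·0+1=1
a_1=1:  p_1=1·6+1=7,  q_1=1·1+0=1
(x₁, y₁) = (7, 1);  7² − 48·1² = 1 ✓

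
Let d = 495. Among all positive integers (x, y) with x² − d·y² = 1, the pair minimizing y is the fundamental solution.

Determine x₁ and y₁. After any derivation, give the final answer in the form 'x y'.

√495 = [22; 4,44, …], period ℓ=2 (even) → k=1
a_0=22:  p_0=22·1+0=22,  q_0=22·0+1=1
a_1=4:  p_1=4·22+1=89,  q_1=4·1+0=4
fundamental: x₁=89, y₁=4  (since 7921 − 495·16 = 1)

89 4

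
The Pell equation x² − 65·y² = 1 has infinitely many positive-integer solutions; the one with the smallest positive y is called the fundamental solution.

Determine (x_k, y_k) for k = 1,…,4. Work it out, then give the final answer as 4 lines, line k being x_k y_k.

129 16
33281 4128
8586369 1065008
2215249921 274767936

[8; 16] for √65; ℓ=1 ⇒ convergent index 1
k=0  a_k=8  p_k/q_k = 8/1
k=1  a_k=16  p_k/q_k = 129/16
→ (129, 16).  Check: 129²=16641, 65·16²=16640, difference 1.
(x_2, y_2) = (129·129 + 65·16·16, 129·16 + 16·129) = (33281, 4128)
(x_3, y_3) = (129·33281 + 65·16·4128, 129·4128 + 16·33281) = (8586369, 1065008)
(x_4, y_4) = (129·8586369 + 65·16·1065008, 129·1065008 + 16·8586369) = (2215249921, 274767936)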